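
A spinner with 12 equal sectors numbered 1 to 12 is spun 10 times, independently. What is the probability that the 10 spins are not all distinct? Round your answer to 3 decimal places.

P(all 10 different) = 12/12 · 11/12 · ··· · 3/12 ≈ 0.004.
P(at least two equal) = 1 − 0.004 = 0.996.

0.996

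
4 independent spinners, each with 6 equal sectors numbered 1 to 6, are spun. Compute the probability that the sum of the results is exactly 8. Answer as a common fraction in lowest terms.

There are 6^4 = 1296 equally likely outcomes.
The number of ordered 4-tuples from {1,…,6} summing to 8 is 35.
P(sum = 8) = 35/1296.

35/1296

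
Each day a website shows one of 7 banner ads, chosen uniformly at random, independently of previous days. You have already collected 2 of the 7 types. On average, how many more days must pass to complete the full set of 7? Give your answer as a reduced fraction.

Starting from 2 distinct types, each trial gives a new one with probability (7−i)/7 when i types are held, so the wait for the next new type is 7/(7−i).
E = 7/5 + 7/4 + 7/3 + 7/2 + 7/1 = 959/60.

959/60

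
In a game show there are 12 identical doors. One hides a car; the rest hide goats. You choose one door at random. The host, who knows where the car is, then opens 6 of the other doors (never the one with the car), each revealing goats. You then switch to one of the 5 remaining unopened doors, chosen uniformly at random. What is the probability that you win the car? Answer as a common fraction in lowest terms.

11/60

Your original door holds the car with probability 1/12, so the other 11 collectively hold it with probability 11/12.
The host can always find 6 empty doors to open, so the reveals don't change that 11/12; it is now spread over the 5 remaining unopened doors.
P(win by switching) = (11/12) · (1/5) = 11/60.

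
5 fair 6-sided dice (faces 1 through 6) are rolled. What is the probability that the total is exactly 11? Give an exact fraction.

There are 6^5 = 7776 equally likely outcomes.
The number of ordered 5-tuples from {1,…,6} summing to 11 is 205.
P(sum = 11) = 205/7776.

205/7776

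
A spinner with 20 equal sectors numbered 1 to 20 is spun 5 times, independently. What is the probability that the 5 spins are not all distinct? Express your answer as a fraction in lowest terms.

2093/5000

P(all 5 different) = 20/20 · 19/20 · ··· · 16/20 = 2907/5000.
P(at least two equal) = 1 − 2907/5000 = 2093/5000.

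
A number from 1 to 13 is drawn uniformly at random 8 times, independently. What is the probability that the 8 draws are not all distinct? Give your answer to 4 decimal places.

P(all 8 different) = 13/13 · 12/13 · ··· · 6/13 ≈ 0.0636.
P(at least two equal) = 1 − 0.0636 = 0.9364.

0.9364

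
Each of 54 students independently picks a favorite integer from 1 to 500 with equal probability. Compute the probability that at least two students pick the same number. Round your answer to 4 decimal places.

0.9487

It's easier to compute the probability that all 54 are distinct.
P(all distinct) = 500/500 · 499/500 · ··· · 447/500 ≈ 0.0513.
So the probability of at least one match is 1 − 0.0513 = 0.9487.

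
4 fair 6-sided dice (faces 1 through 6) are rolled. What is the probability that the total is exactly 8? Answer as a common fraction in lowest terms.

35/1296

There are 6^4 = 1296 equally likely outcomes.
The number of ordered 4-tuples from {1,…,6} summing to 8 is 35.
P(sum = 8) = 35/1296.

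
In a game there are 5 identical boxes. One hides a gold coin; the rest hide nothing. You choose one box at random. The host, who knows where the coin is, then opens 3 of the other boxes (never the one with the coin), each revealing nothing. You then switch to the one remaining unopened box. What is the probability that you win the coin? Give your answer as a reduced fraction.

4/5

Your original box holds the coin with probability 1/5, so the other 4 collectively hold it with probability 4/5.
The host can always find 3 empty boxes to open, so the reveals don't change that 4/5; it is now spread over the 1 remaining unopened box.
P(win by switching) = (4/5) · (1/1) = 4/5.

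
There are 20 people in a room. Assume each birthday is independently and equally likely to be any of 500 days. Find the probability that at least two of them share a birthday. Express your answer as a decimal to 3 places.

0.320

It's easier to compute the probability that all 20 are distinct.
P(all distinct) = 500/500 · 499/500 · ··· · 481/500 ≈ 0.680.
So the probability of at least one match is 1 − 0.680 = 0.320.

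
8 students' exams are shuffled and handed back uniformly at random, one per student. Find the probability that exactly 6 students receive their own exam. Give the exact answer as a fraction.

1/1440

Choose which 6 of the 8 are fixed: C(8,6) = 28 ways.
The remaining 2 must have no fixed point: D(2) = 1.
P = 28·1/40320 = 1/1440.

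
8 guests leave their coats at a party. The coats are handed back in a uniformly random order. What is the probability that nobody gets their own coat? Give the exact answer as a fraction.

2119/5760

This is the derangement probability: permutations of 8 with no fixed point.
D(8) = 8! · (1 − 1/1! + 1/2! − ··· + (−1)^8/8!) = 14833.
P = 14833/40320 = 2119/5760.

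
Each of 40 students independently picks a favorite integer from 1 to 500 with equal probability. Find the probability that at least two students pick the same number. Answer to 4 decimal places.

It's easier to compute the probability that all 40 are distinct.
P(all distinct) = 500/500 · 499/500 · ··· · 461/500 ≈ 0.2013.
So the probability of at least one match is 1 − 0.2013 = 0.7987.

0.7987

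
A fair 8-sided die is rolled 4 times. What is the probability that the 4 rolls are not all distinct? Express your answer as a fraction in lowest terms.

151/256

P(all 4 different) = 8/8 · 7/8 · ··· · 5/8 = 105/256.
P(at least two equal) = 1 − 105/256 = 151/256.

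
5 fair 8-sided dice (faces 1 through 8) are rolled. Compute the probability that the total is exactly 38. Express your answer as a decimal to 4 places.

0.0005

There are 8^5 = 32768 equally likely outcomes.
The number of ordered 5-tuples from {1,…,8} summing to 38 is 15.
P(sum = 38) = 15/32768 ≈ 0.0005.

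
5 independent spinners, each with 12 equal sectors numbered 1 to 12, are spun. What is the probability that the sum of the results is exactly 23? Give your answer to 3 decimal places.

0.025

There are 12^5 = 248832 equally likely outcomes.
The number of ordered 5-tuples from {1,…,12} summing to 23 is 6265.
P(sum = 23) = 6265/248832 ≈ 0.025.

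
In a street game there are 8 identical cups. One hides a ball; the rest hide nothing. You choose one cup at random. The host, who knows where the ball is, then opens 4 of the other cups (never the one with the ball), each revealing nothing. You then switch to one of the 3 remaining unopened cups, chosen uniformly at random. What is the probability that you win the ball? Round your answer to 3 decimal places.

0.292

Your original cup holds the ball with probability 1/8, so the other 7 collectively hold it with probability 7/8.
The host can always find 4 empty cups to open, so the reveals don't change that 7/8; it is now spread over the 3 remaining unopened cups.
P(win by switching) = (7/8) · (1/3) = 7/24 ≈ 0.292.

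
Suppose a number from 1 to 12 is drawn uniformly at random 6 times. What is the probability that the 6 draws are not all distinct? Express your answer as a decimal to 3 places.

P(all 6 different) = 12/12 · 11/12 · ··· · 7/12 ≈ 0.223.
P(at least two equal) = 1 − 0.223 = 0.777.

0.777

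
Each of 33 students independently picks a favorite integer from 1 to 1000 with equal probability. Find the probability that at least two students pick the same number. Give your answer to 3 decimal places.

0.414

It's easier to compute the probability that all 33 are distinct.
P(all distinct) = 1000/1000 · 999/1000 · ··· · 968/1000 ≈ 0.586.
So the probability of at least one match is 1 − 0.586 = 0.414.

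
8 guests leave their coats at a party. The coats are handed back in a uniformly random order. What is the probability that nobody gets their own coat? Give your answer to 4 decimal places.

This is the derangement probability: permutations of 8 with no fixed point.
D(8) = 8! · (1 − 1/1! + 1/2! − ··· + (−1)^8/8!) = 14833.
P = 14833/40320 = 2119/5760 ≈ 0.3679.

0.3679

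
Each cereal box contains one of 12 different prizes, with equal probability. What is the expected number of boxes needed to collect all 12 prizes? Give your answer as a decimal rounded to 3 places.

37.239

After i distinct types are collected, each trial gives a new one with probability (12−i)/12, so the expected wait for the next new type is 12/(12−i).
E = 12/12 + 12/11 + 12/10 + 12/9 + 12/8 + 12/7 + 12/6 + 12/5 + 12/4 + 12/3 + 12/2 + 12/1 = 86021/2310 ≈ 37.239.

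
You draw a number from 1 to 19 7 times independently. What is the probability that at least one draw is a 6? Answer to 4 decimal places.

0.3151

P(no draw is a 6) = (18/19)^7 ≈ 0.6849.
P(at least one) = 1 − 0.6849 = 0.3151.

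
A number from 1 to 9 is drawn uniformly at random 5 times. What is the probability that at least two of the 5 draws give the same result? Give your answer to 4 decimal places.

P(all 5 different) = 9/9 · 8/9 · ··· · 5/9 ≈ 0.2561.
P(at least two equal) = 1 − 0.2561 = 0.7439.

0.7439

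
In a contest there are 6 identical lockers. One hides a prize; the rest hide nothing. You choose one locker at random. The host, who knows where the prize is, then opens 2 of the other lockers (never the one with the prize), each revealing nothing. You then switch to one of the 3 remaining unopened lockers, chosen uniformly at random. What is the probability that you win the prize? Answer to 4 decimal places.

0.2778

Your original locker holds the prize with probability 1/6, so the other 5 collectively hold it with probability 5/6.
The host can always find 2 empty lockers to open, so the reveals don't change that 5/6; it is now spread over the 3 remaining unopened lockers.
P(win by switching) = (5/6) · (1/3) = 5/18 ≈ 0.2778.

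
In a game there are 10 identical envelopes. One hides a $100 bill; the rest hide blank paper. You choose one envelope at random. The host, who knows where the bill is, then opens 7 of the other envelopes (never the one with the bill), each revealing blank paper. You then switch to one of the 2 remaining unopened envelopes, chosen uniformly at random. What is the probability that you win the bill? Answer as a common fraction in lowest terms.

9/20

Your original envelope holds the bill with probability 1/10, so the other 9 collectively hold it with probability 9/10.
The host can always find 7 empty envelopes to open, so the reveals don't change that 9/10; it is now spread over the 2 remaining unopened envelopes.
P(win by switching) = (9/10) · (1/2) = 9/20.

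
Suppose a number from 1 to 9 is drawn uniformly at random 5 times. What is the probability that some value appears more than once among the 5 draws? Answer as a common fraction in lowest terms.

1627/2187

P(all 5 different) = 9/9 · 8/9 · ··· · 5/9 = 560/2187.
P(at least two equal) = 1 − 560/2187 = 1627/2187.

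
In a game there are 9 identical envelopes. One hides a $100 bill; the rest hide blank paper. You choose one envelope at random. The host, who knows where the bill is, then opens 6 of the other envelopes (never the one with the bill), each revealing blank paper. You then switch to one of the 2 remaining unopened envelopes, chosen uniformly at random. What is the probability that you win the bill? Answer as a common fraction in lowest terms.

Your original envelope holds the bill with probability 1/9, so the other 8 collectively hold it with probability 8/9.
The host can always find 6 empty envelopes to open, so the reveals don't change that 8/9; it is now spread over the 2 remaining unopened envelopes.
P(win by switching) = (8/9) · (1/2) = 4/9.

4/9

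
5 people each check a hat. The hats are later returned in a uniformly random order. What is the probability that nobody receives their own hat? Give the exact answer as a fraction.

11/30

This is the derangement probability: permutations of 5 with no fixed point.
D(5) = 5! · (1 − 1/1! + 1/2! − ··· + (−1)^5/5!) = 44.
P = 44/120 = 11/30.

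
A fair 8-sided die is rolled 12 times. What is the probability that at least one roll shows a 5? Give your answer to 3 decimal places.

0.799

P(no roll shows a 5) = (7/8)^12 ≈ 0.201.
P(at least one) = 1 − 0.201 = 0.799.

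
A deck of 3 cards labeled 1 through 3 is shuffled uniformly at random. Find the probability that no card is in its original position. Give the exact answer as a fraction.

1/3

This is the derangement probability: permutations of 3 with no fixed point.
D(3) = 3! · (1 − 1/1! + 1/2! − ··· + (−1)^3/3!) = 2.
P = 2/6 = 1/3.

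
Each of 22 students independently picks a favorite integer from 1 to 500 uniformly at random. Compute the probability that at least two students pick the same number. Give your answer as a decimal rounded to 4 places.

0.3742

It's easier to compute the probability that all 22 are distinct.
P(all distinct) = 500/500 · 499/500 · ··· · 479/500 ≈ 0.6258.
So the probability of at least one match is 1 − 0.6258 = 0.3742.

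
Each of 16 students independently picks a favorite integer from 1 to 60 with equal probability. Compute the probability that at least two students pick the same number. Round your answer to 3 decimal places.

0.889

It's easier to compute the probability that all 16 are distinct.
P(all distinct) = 60/60 · 59/60 · ··· · 45/60 ≈ 0.111.
So the probability of at least one match is 1 − 0.111 = 0.889.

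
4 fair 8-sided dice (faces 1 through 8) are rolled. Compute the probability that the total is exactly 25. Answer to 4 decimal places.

There are 8^4 = 4096 equally likely outcomes.
The number of ordered 4-tuples from {1,…,8} summing to 25 is 120.
P(sum = 25) = 120/4096 = 15/512 ≈ 0.0293.

0.0293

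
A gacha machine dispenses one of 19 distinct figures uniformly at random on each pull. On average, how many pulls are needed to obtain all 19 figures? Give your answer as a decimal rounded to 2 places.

67.41

After i distinct types are collected, each trial gives a new one with probability (19−i)/19, so the expected wait for the next new type is 19/(19−i).
E = 19/19 + 19/18 + 19/17 + 19/16 + 19/15 + 19/14 + 19/13 + 19/12 + 19/11 + 19/10 + 19/9 + 19/8 + 19/7 + 19/6 + 19/5 + 19/4 + 19/3 + 19/2 + 19/1 = 275295799/4084080 ≈ 67.41.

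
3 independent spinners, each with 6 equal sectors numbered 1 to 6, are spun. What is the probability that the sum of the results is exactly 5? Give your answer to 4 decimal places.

0.0278

There are 6^3 = 216 equally likely outcomes.
The number of ordered 3-tuples from {1,…,6} summing to 5 is 6.
P(sum = 5) = 6/216 = 1/36 ≈ 0.0278.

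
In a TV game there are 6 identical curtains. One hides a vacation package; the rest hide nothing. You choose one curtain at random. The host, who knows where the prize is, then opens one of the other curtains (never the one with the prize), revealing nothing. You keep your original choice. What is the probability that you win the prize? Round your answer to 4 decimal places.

The host can always open an empty curtain regardless of your choice, so this gives no information about your original curtain.
P(win by staying) = 1/6 ≈ 0.1667.

0.1667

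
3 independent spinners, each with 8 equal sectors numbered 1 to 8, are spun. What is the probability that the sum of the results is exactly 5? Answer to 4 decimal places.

0.0117

There are 8^3 = 512 equally likely outcomes.
The number of ordered 3-tuples from {1,…,8} summing to 5 is 6.
P(sum = 5) = 6/512 = 3/256 ≈ 0.0117.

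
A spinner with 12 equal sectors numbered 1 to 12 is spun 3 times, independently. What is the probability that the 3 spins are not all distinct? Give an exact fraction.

P(all 3 different) = 12/12 · 11/12 · ··· · 10/12 = 55/72.
P(at least two equal) = 1 − 55/72 = 17/72.

17/72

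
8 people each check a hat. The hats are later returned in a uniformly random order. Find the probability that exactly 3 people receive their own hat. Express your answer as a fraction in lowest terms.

11/180

Choose which 3 of the 8 are fixed: C(8,3) = 56 ways.
The remaining 5 must have no fixed point: D(5) = 44.
P = 56·44/40320 = 11/180.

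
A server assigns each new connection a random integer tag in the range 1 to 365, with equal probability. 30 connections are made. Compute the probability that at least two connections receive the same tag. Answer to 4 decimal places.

0.7063

It's easier to compute the probability that all 30 are distinct.
P(all distinct) = 365/365 · 364/365 · ··· · 336/365 ≈ 0.2937.
So the probability of at least one match is 1 − 0.2937 = 0.7063.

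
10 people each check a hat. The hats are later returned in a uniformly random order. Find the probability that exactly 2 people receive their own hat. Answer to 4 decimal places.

0.1839

Choose which 2 of the 10 are fixed: C(10,2) = 45 ways.
The remaining 8 must have no fixed point: D(8) = 14833.
P = 45·14833/3628800 = 2119/11520 ≈ 0.1839.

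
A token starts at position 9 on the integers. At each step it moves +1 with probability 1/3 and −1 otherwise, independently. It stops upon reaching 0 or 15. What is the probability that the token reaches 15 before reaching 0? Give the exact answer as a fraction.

73/4681

Let r = q/p = (2/3)/(1/3) = 2. The recurrence P(i) = p·P(i+1) + q·P(i−1) with P(0)=0, P(15)=1 gives P(i) = (1 − r^i)/(1 − r^15).
P(9) = (1 − (2)^9) / (1 − (2)^15) = 73/4681.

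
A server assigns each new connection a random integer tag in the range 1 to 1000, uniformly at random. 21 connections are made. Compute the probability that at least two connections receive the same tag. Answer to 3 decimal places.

It's easier to compute the probability that all 21 are distinct.
P(all distinct) = 1000/1000 · 999/1000 · ··· · 980/1000 ≈ 0.809.
So the probability of at least one match is 1 − 0.809 = 0.191.

0.191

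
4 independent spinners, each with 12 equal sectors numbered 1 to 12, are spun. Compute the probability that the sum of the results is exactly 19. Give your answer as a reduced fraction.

23/648

There are 12^4 = 20736 equally likely outcomes.
The number of ordered 4-tuples from {1,…,12} summing to 19 is 736.
P(sum = 19) = 736/20736 = 23/648.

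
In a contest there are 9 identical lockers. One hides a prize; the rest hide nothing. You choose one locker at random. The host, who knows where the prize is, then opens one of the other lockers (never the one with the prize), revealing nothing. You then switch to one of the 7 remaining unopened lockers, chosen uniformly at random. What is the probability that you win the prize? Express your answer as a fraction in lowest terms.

Your original locker holds the prize with probability 1/9, so the other 8 collectively hold it with probability 8/9.
The host can always find an empty locker to open, so this doesn't change that 8/9; it is now spread over the 7 remaining unopened lockers.
P(win by switching) = (8/9) · (1/7) = 8/63.

8/63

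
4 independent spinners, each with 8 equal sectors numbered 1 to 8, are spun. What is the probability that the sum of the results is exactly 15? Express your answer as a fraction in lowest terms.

71/1024

There are 8^4 = 4096 equally likely outcomes.
The number of ordered 4-tuples from {1,…,8} summing to 15 is 284.
P(sum = 15) = 284/4096 = 71/1024.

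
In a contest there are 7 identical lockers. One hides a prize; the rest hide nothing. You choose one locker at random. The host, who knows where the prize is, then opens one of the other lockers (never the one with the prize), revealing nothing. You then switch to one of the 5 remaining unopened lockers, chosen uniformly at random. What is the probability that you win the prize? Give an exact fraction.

Your original locker holds the prize with probability 1/7, so the other 6 collectively hold it with probability 6/7.
The host can always find an empty locker to open, so this doesn't change that 6/7; it is now spread over the 5 remaining unopened lockers.
P(win by switching) = (6/7) · (1/5) = 6/35.

6/35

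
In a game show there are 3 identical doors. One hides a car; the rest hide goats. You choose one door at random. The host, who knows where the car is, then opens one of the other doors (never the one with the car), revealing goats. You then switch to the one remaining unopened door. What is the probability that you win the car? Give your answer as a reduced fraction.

2/3

Your original door holds the car with probability 1/3, so the other 2 collectively hold it with probability 2/3.
The host can always find an empty door to open, so this doesn't change that 2/3; it is now spread over the 1 remaining unopened door.
P(win by switching) = (2/3) · (1/1) = 2/3.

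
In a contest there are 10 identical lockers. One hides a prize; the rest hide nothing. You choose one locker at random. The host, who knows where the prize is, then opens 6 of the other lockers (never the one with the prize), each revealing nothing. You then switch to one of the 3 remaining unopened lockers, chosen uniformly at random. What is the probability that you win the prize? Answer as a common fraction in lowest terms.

3/10

Your original locker holds the prize with probability 1/10, so the other 9 collectively hold it with probability 9/10.
The host can always find 6 empty lockers to open, so the reveals don't change that 9/10; it is now spread over the 3 remaining unopened lockers.
P(win by switching) = (9/10) · (1/3) = 3/10.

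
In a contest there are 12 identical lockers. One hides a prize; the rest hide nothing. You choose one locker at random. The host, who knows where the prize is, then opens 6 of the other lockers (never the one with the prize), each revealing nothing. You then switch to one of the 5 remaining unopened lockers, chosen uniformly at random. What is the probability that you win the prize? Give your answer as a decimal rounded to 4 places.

0.1833

Your original locker holds the prize with probability 1/12, so the other 11 collectively hold it with probability 11/12.
The host can always find 6 empty lockers to open, so the reveals don't change that 11/12; it is now spread over the 5 remaining unopened lockers.
P(win by switching) = (11/12) · (1/5) = 11/60 ≈ 0.1833.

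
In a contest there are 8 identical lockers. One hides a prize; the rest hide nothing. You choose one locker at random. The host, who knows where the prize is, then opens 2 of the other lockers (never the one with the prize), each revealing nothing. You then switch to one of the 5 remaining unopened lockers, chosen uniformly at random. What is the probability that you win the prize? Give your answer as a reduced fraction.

Your original locker holds the prize with probability 1/8, so the other 7 collectively hold it with probability 7/8.
The host can always find 2 empty lockers to open, so the reveals don't change that 7/8; it is now spread over the 5 remaining unopened lockers.
P(win by switching) = (7/8) · (1/5) = 7/40.

7/40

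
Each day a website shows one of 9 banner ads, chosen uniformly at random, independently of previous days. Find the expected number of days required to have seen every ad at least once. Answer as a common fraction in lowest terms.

After i distinct types are collected, each trial gives a new one with probability (9−i)/9, so the expected wait for the next new type is 9/(9−i).
E = 9/9 + 9/8 + 9/7 + 9/6 + 9/5 + 9/4 + 9/3 + 9/2 + 9/1 = 7129/280.

7129/280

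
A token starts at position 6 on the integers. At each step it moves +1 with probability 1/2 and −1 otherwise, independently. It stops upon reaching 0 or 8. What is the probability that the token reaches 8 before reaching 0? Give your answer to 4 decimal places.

With a fair step, P(i) = ½P(i−1) + ½P(i+1) with P(0)=0, P(8)=1 has the linear solution P(i) = i/8.
P(6) = 6/8 = 3/4 ≈ 0.7500.

0.7500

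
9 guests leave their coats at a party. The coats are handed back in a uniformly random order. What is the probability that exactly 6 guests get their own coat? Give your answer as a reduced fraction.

Choose which 6 of the 9 are fixed: C(9,6) = 84 ways.
The remaining 3 must have no fixed point: D(3) = 2.
P = 84·2/362880 = 1/2160.

1/2160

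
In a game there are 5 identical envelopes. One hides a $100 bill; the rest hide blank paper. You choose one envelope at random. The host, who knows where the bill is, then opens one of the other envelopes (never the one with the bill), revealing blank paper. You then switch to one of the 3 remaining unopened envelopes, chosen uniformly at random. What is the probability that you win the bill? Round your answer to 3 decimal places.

Your original envelope holds the bill with probability 1/5, so the other 4 collectively hold it with probability 4/5.
The host can always find an empty envelope to open, so this doesn't change that 4/5; it is now spread over the 3 remaining unopened envelopes.
P(win by switching) = (4/5) · (1/3) = 4/15 ≈ 0.267.

0.267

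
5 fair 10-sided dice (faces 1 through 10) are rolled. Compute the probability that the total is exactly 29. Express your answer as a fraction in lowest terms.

There are 10^5 = 100000 equally likely outcomes.
The number of ordered 5-tuples from {1,…,10} summing to 29 is 5875.
P(sum = 29) = 5875/100000 = 47/800.

47/800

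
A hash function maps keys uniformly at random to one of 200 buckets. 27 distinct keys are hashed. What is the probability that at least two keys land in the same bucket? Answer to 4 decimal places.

0.8409

It's easier to compute the probability that all 27 are distinct.
P(all distinct) = 200/200 · 199/200 · ··· · 174/200 ≈ 0.1591.
So the probability of at least one match is 1 − 0.1591 = 0.8409.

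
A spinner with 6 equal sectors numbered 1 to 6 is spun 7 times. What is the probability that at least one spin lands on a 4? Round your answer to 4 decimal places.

0.7209

P(no spin lands on a 4) = (5/6)^7 ≈ 0.2791.
P(at least one) = 1 − 0.2791 = 0.7209.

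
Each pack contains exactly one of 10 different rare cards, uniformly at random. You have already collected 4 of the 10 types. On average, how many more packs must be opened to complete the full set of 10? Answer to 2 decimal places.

24.50

Starting from 4 distinct types, each trial gives a new one with probability (10−i)/10 when i types are held, so the wait for the next new type is 10/(10−i).
E = 10/6 + 10/5 + 10/4 + 10/3 + 10/2 + 10/1 = 49/2 ≈ 24.50.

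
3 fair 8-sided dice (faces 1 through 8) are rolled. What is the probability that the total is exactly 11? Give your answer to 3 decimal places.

0.082

There are 8^3 = 512 equally likely outcomes.
The number of ordered 3-tuples from {1,…,8} summing to 11 is 42.
P(sum = 11) = 42/512 = 21/256 ≈ 0.082.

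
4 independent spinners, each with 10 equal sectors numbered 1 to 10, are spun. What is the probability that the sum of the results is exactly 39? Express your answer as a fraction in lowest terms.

1/2500

There are 10^4 = 10000 equally likely outcomes.
The number of ordered 4-tuples from {1,…,10} summing to 39 is 4.
P(sum = 39) = 4/10000 = 1/2500.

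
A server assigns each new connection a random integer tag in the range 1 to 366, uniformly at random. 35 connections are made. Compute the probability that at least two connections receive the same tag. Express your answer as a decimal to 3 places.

0.813

It's easier to compute the probability that all 35 are distinct.
P(all distinct) = 366/366 · 365/366 · ··· · 332/366 ≈ 0.187.
So the probability of at least one match is 1 − 0.187 = 0.813.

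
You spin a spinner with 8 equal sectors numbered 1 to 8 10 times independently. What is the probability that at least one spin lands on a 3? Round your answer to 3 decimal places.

0.737

P(no spin lands on a 3) = (7/8)^10 ≈ 0.263.
P(at least one) = 1 − 0.263 = 0.737.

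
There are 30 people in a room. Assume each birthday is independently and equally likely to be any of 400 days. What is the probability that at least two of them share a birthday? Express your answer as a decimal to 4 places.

0.6722

It's easier to compute the probability that all 30 are distinct.
P(all distinct) = 400/400 · 399/400 · ··· · 371/400 ≈ 0.3278.
So the probability of at least one match is 1 − 0.3278 = 0.6722.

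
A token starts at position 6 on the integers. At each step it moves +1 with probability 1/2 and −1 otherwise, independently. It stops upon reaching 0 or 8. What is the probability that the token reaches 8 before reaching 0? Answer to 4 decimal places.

0.7500

With a fair step, P(i) = ½P(i−1) + ½P(i+1) with P(0)=0, P(8)=1 has the linear solution P(i) = i/8.
P(6) = 6/8 = 3/4 ≈ 0.7500.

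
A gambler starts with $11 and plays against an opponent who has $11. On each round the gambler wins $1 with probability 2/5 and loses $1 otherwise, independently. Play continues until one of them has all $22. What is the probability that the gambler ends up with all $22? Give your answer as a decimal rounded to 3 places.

Let r = q/p = (3/5)/(2/5) = 3/2. The recurrence P(i) = p·P(i+1) + q·P(i−1) with P(0)=0, P(22)=1 gives P(i) = (1 − r^i)/(1 − r^22).
P(11) = (1 − (3/2)^11) / (1 − (3/2)^22) = 2048/179195 ≈ 0.011.

0.011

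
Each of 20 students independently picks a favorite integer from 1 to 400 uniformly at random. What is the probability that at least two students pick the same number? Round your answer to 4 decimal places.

It's easier to compute the probability that all 20 are distinct.
P(all distinct) = 400/400 · 399/400 · ··· · 381/400 ≈ 0.6170.
So the probability of at least one match is 1 − 0.6170 = 0.3830.

0.3830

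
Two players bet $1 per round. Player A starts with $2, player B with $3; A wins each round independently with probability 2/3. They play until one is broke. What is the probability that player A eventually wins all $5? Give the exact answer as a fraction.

Let r = q/p = (1/3)/(2/3) = 1/2. The recurrence P(i) = p·P(i+1) + q·P(i−1) with P(0)=0, P(5)=1 gives P(i) = (1 − r^i)/(1 − r^5).
P(2) = (1 − (1/2)^2) / (1 − (1/2)^5) = 24/31.

24/31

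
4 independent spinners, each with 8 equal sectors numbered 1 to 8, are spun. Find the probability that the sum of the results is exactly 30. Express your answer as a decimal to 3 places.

There are 8^4 = 4096 equally likely outcomes.
The number of ordered 4-tuples from {1,…,8} summing to 30 is 10.
P(sum = 30) = 10/4096 = 5/2048 ≈ 0.002.

0.002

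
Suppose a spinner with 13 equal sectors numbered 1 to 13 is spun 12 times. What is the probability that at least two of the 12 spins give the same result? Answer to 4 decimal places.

0.9997

P(all 12 different) = 13/13 · 12/13 · ··· · 2/13 ≈ 0.0003.
P(at least two equal) = 1 − 0.0003 = 0.9997.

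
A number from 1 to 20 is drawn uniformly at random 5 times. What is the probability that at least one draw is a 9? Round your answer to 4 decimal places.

P(no draw is a 9) = (19/20)^5 ≈ 0.7738.
P(at least one) = 1 − 0.7738 = 0.2262.

0.2262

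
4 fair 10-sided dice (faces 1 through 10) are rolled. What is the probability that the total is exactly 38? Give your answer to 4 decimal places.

There are 10^4 = 10000 equally likely outcomes.
The number of ordered 4-tuples from {1,…,10} summing to 38 is 10.
P(sum = 38) = 10/10000 = 1/1000 ≈ 0.0010.

0.0010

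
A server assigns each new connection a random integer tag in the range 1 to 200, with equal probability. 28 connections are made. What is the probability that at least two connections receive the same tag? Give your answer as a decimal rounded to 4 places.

It's easier to compute the probability that all 28 are distinct.
P(all distinct) = 200/200 · 199/200 · ··· · 173/200 ≈ 0.1376.
So the probability of at least one match is 1 − 0.1376 = 0.8624.

0.8624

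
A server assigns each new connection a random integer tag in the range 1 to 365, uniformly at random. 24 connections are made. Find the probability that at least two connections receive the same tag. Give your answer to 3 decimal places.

It's easier to compute the probability that all 24 are distinct.
P(all distinct) = 365/365 · 364/365 · ··· · 342/365 ≈ 0.462.
So the probability of at least one match is 1 − 0.462 = 0.538.

0.538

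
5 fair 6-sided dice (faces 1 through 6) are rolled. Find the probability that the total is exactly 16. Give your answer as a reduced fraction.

There are 6^5 = 7776 equally likely outcomes.
The number of ordered 5-tuples from {1,…,6} summing to 16 is 735.
P(sum = 16) = 735/7776 = 245/2592.

245/2592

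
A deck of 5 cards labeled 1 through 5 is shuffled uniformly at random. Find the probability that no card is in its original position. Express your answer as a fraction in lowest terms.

This is the derangement probability: permutations of 5 with no fixed point.
D(5) = 5! · (1 − 1/1! + 1/2! − ··· + (−1)^5/5!) = 44.
P = 44/120 = 11/30.

11/30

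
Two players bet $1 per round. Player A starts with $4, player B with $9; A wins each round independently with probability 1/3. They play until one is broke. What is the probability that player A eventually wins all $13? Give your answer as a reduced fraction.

Let r = q/p = (2/3)/(1/3) = 2. The recurrence P(i) = p·P(i+1) + q·P(i−1) with P(0)=0, P(13)=1 gives P(i) = (1 − r^i)/(1 − r^13).
P(4) = (1 − (2)^4) / (1 − (2)^13) = 15/8191.

15/8191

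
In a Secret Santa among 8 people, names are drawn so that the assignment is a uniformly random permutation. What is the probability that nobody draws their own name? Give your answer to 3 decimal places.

0.368

This is the derangement probability: permutations of 8 with no fixed point.
D(8) = 8! · (1 − 1/1! + 1/2! − ··· + (−1)^8/8!) = 14833.
P = 14833/40320 = 2119/5760 ≈ 0.368.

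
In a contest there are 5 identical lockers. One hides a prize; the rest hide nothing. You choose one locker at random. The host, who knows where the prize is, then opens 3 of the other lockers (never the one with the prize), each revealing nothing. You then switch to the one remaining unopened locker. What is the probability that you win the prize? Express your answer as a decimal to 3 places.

0.800

Your original locker holds the prize with probability 1/5, so the other 4 collectively hold it with probability 4/5.
The host can always find 3 empty lockers to open, so the reveals don't change that 4/5; it is now spread over the 1 remaining unopened locker.
P(win by switching) = (4/5) · (1/1) = 4/5 ≈ 0.800.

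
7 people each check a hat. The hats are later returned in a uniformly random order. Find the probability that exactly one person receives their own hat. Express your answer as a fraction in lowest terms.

53/144

Choose which one is fixed: C(7,1) = 7 ways.
The remaining 6 must have no fixed point: D(6) = 265.
P = 7·265/5040 = 53/144.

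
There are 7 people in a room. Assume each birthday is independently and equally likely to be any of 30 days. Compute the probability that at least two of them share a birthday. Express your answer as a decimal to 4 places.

0.5308

It's easier to compute the probability that all 7 are distinct.
P(all distinct) = 30/30 · 29/30 · ··· · 24/30 ≈ 0.4692.
So the probability of at least one match is 1 − 0.4692 = 0.5308.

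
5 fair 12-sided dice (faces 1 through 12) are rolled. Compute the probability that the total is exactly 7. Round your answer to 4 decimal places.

There are 12^5 = 248832 equally likely outcomes.
The number of ordered 5-tuples from {1,…,12} summing to 7 is 15.
P(sum = 7) = 15/248832 = 5/82944 ≈ 0.0001.

0.0001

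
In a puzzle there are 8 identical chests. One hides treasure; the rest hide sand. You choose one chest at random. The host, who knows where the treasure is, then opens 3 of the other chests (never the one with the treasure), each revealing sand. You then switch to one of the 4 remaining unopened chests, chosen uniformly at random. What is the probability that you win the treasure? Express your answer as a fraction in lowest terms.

Your original chest holds the treasure with probability 1/8, so the other 7 collectively hold it with probability 7/8.
The host can always find 3 empty chests to open, so the reveals don't change that 7/8; it is now spread over the 4 remaining unopened chests.
P(win by switching) = (7/8) · (1/4) = 7/32.

7/32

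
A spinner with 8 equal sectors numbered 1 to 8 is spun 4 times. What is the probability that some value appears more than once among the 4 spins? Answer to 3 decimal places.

P(all 4 different) = 8/8 · 7/8 · ··· · 5/8 ≈ 0.410.
P(at least two equal) = 1 − 0.410 = 0.590.

0.590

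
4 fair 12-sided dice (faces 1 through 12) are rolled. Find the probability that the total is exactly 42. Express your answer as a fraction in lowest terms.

7/1728

There are 12^4 = 20736 equally likely outcomes.
The number of ordered 4-tuples from {1,…,12} summing to 42 is 84.
P(sum = 42) = 84/20736 = 7/1728.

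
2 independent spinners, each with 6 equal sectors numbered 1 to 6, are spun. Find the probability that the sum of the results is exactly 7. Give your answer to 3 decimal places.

0.167

There are 6^2 = 36 equally likely outcomes.
The number of ordered 2-tuples from {1,…,6} summing to 7 is 6.
P(sum = 7) = 6/36 = 1/6 ≈ 0.167.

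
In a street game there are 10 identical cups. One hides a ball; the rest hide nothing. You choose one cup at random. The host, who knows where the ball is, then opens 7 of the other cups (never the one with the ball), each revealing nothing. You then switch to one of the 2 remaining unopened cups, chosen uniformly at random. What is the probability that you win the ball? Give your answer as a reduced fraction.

Your original cup holds the ball with probability 1/10, so the other 9 collectively hold it with probability 9/10.
The host can always find 7 empty cups to open, so the reveals don't change that 9/10; it is now spread over the 2 remaining unopened cups.
P(win by switching) = (9/10) · (1/2) = 9/20.

9/20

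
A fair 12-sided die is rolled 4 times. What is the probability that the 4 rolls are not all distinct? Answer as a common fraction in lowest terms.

41/96

P(all 4 different) = 12/12 · 11/12 · ··· · 9/12 = 55/96.
P(at least two equal) = 1 − 55/96 = 41/96.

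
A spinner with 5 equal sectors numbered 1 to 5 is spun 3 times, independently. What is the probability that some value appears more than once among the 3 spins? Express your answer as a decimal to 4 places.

P(all 3 different) = 5/5 · 4/5 · ··· · 3/5 ≈ 0.4800.
P(at least two equal) = 1 − 0.4800 = 0.5200.

0.5200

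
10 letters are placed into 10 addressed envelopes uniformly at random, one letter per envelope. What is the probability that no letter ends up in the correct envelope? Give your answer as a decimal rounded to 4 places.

0.3679

This is the derangement probability: permutations of 10 with no fixed point.
D(10) = 10! · (1 − 1/1! + 1/2! − ··· + (−1)^10/10!) = 1334961.
P = 1334961/3628800 = 16481/44800 ≈ 0.3679.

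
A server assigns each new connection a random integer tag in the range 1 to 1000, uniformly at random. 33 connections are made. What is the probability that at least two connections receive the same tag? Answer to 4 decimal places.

It's easier to compute the probability that all 33 are distinct.
P(all distinct) = 1000/1000 · 999/1000 · ··· · 968/1000 ≈ 0.5864.
So the probability of at least one match is 1 − 0.5864 = 0.4136.

0.4136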